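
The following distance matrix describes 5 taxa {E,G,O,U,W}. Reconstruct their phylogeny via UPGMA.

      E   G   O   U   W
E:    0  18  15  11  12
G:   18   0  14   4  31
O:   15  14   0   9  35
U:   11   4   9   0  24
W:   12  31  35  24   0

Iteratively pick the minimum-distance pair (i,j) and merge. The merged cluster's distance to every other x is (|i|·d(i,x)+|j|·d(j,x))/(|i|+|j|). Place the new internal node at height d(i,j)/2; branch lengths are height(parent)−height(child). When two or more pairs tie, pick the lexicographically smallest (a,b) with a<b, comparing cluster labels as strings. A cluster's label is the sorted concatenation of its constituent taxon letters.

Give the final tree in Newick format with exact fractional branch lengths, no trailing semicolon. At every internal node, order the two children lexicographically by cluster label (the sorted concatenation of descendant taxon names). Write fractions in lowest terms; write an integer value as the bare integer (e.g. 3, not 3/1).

step 1: merge (G,U) at d=4; branch lengths G→2, U→2; new cluster GU
  updated: d(E,GU)=29/2, d(GU,O)=23/2, d(GU,W)=55/2
step 2: merge (GU,O) at d=23/2; branch lengths GU→15/4, O→23/4; new cluster GOU
  updated: d(E,GOU)=44/3, d(GOU,W)=30
step 3: merge (E,W) at d=12; branch lengths E→6, W→6; new cluster EW
  updated: d(EW,GOU)=67/3
step 4: merge (EW,GOU) at d=67/3; branch lengths EW→31/6, GOU→65/12; new cluster EGOUW
final tree: ((E:6,W:6):31/6,((G:2,U:2):15/4,O:23/4):65/12)
total length: 433/12

((E:6,W:6):31/6,((G:2,U:2):15/4,O:23/4):65/12)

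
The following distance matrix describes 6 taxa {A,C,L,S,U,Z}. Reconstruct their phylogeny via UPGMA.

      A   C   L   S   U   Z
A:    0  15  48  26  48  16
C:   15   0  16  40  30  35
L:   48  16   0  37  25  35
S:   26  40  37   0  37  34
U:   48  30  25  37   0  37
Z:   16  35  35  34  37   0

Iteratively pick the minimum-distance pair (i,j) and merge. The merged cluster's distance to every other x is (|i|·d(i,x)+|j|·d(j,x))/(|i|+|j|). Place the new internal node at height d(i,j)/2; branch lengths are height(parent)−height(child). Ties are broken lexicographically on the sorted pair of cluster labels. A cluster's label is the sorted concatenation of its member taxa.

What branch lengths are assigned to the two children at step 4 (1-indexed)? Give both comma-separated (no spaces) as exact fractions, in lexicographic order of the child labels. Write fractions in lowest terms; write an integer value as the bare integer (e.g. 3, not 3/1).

47/12,50/3

1. join A+C (d=15) ⇒ AC; edges |A|=15/2, |C|=15/2
  updated: d(AC,L)=32, d(AC,S)=33, d(AC,U)=39, d(AC,Z)=51/2
2. join L+U (d=25) ⇒ LU; edges |L|=25/2, |U|=25/2
  updated: d(AC,LU)=71/2, d(LU,S)=37, d(LU,Z)=36
3. join AC+Z (d=51/2) ⇒ ACZ; edges |AC|=21/4, |Z|=51/4
  updated: d(ACZ,LU)=107/3, d(ACZ,S)=100/3
4. join ACZ+S (d=100/3) ⇒ ACSZ; edges |ACZ|=47/12, |S|=50/3
  updated: d(ACSZ,LU)=36
5. join ACSZ+LU (d=36) ⇒ ACLSUZ; edges |ACSZ|=4/3, |LU|=11/2
final tree: ((((A:15/2,C:15/2):21/4,Z:51/4):47/12,S:50/3):4/3,(L:25/2,U:25/2):11/2)
total length: 1025/12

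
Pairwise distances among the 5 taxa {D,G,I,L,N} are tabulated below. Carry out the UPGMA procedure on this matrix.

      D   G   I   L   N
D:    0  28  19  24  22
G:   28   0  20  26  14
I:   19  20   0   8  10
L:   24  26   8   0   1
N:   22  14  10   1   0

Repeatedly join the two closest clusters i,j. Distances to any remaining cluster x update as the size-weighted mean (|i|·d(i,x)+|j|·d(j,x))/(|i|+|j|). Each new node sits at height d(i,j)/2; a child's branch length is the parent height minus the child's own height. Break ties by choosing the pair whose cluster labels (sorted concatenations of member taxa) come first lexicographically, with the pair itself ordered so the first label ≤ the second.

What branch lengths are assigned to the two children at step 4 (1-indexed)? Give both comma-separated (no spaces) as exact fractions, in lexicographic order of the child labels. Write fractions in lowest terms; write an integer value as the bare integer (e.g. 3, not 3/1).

93/8,13/8

1. join L+N (d=1) ⇒ LN; edges |L|=1/2, |N|=1/2
  updated: d(D,LN)=23, d(G,LN)=20, d(I,LN)=9
2. join I+LN (d=9) ⇒ ILN; edges |I|=9/2, |LN|=4
  updated: d(D,ILN)=65/3, d(G,ILN)=20
3. join G+ILN (d=20) ⇒ GILN; edges |G|=10, |ILN|=11/2
  updated: d(D,GILN)=93/4
4. join D+GILN (d=93/4) ⇒ DGILN; edges |D|=93/8, |GILN|=13/8
final tree: (D:93/8,(G:10,(I:9/2,(L:1/2,N:1/2):4):11/2):13/8)
total length: 153/4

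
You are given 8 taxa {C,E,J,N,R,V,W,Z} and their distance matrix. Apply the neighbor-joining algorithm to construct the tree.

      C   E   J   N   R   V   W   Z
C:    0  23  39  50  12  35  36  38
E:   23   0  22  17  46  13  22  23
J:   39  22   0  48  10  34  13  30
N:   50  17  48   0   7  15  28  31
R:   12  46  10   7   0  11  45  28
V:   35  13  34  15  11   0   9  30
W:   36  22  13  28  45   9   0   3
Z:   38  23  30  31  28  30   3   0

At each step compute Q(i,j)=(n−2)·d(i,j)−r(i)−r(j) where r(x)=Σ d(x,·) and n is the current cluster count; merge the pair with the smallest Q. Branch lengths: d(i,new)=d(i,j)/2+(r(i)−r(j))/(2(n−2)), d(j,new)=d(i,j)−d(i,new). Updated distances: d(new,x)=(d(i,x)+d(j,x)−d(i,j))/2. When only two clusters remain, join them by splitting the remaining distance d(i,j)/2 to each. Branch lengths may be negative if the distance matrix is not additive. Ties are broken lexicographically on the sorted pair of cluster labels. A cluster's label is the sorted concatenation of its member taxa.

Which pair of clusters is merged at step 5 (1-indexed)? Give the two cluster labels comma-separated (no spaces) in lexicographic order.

CJRWZ,E

step 1: merge (W,Z) at d=3, Q=-321; branch lengths W→-3/4, Z→15/4; new cluster WZ
  updated: d(C,WZ)=71/2, d(E,WZ)=21, d(J,WZ)=20, d(N,WZ)=28, d(R,WZ)=35, d(V,WZ)=18
step 2: merge (C,R) at d=12, Q=-511/2; branch lengths C→267/20, R→-27/20; new cluster CR
  updated: d(CR,E)=57/2, d(CR,J)=37/2, d(CR,N)=45/2, d(CR,V)=17, d(CR,WZ)=117/4
step 3: merge (CR,J) at d=37/2, Q=-737/4; branch lengths CR→189/32, J→403/32; new cluster CJR
  updated: d(CJR,E)=16, d(CJR,N)=26, d(CJR,V)=65/4, d(CJR,WZ)=123/8
step 4: merge (CJR,WZ) at d=123/8, Q=-879/8; branch lengths CJR→299/48, WZ→439/48; new cluster CJRWZ
  updated: d(CJRWZ,E)=173/16, d(CJRWZ,N)=309/16, d(CJRWZ,V)=151/16
step 5: merge (CJRWZ,E) at d=173/16, Q=-235/4; branch lengths CJRWZ→163/32, E→183/32; new cluster CEJRWZ
  updated: d(CEJRWZ,N)=51/4, d(CEJRWZ,V)=93/16
step 6: merge (CEJRWZ,N) at d=51/4, Q=-537/16; branch lengths CEJRWZ→57/32, N→351/32; new cluster CEJNRWZ
  updated: d(CEJNRWZ,V)=129/32
step 7: merge (CEJNRWZ,V) at d=129/32; branch lengths CEJNRWZ→129/64, V→129/64; new cluster CEJNRVWZ
final tree: ((((((C:267/20,R:-27/20):189/32,J:403/32):299/48,(W:-3/4,Z:15/4):439/48):163/32,E:183/32):57/32,N:351/32):129/64,V:129/64)
total length: 2447/32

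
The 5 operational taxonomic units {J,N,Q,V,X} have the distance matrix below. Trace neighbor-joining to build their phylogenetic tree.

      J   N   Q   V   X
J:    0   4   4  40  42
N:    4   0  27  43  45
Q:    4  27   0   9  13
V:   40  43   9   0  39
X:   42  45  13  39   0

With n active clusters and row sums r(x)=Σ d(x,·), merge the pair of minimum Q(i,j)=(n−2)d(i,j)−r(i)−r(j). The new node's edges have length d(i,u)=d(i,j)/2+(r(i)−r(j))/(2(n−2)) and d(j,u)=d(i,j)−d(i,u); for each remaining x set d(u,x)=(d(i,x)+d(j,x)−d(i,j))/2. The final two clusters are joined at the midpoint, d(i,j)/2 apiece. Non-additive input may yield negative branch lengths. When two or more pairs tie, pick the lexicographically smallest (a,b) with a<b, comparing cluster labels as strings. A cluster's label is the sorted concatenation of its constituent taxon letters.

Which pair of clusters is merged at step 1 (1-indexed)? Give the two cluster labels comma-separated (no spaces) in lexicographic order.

J,N

step 1: merge (J,N) at d=4, Q=-197; branch lengths J→-17/6, N→41/6; new cluster JN
  updated: d(JN,Q)=27/2, d(JN,V)=79/2, d(JN,X)=83/2
step 2: merge (JN,X) at d=83/2, Q=-105; branch lengths JN→21, X→41/2; new cluster JNX
  updated: d(JNX,Q)=-15/2, d(JNX,V)=37/2
step 3: merge (JNX,Q) at d=-15/2, Q=-20; branch lengths JNX→1, Q→-17/2; new cluster JNQX
  updated: d(JNQX,V)=35/2
step 4: merge (JNQX,V) at d=35/2; branch lengths JNQX→35/4, V→35/4; new cluster JNQVX
final tree: ((((J:-17/6,N:41/6):21,X:41/2):1,Q:-17/2):35/4,V:35/4)
total length: 111/2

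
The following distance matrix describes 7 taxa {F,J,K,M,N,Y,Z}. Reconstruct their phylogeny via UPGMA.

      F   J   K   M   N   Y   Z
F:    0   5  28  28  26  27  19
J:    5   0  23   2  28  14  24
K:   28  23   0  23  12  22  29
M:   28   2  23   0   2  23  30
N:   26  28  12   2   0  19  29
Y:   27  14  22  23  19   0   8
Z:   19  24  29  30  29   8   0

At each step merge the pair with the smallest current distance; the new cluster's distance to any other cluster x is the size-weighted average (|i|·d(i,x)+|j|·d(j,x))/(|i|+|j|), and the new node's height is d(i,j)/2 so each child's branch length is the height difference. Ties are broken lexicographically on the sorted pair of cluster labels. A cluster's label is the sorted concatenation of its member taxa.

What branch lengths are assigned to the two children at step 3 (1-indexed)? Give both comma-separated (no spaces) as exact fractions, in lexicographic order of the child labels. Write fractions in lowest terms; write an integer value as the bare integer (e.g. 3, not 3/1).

6,6

1. join J+M (d=2) ⇒ JM; edges |J|=1, |M|=1
  updated: d(F,JM)=33/2, d(JM,K)=23, d(JM,N)=15, d(JM,Y)=37/2, d(JM,Z)=27
2. join Y+Z (d=8) ⇒ YZ; edges |Y|=4, |Z|=4
  updated: d(F,YZ)=23, d(JM,YZ)=91/4, d(K,YZ)=51/2, d(N,YZ)=24
3. join K+N (d=12) ⇒ KN; edges |K|=6, |N|=6
  updated: d(F,KN)=27, d(JM,KN)=19, d(KN,YZ)=99/4
4. join F+JM (d=33/2) ⇒ FJM; edges |F|=33/4, |JM|=29/4
  updated: d(FJM,KN)=65/3, d(FJM,YZ)=137/6
5. join FJM+KN (d=65/3) ⇒ FJKMN; edges |FJM|=31/12, |KN|=29/6
  updated: d(FJKMN,YZ)=118/5
6. join FJKMN+YZ (d=118/5) ⇒ FJKMNYZ; edges |FJKMN|=29/30, |YZ|=39/5
final tree: (((F:33/4,(J:1,M:1):29/4):31/12,(K:6,N:6):29/6):29/30,(Y:4,Z:4):39/5)
total length: 3221/60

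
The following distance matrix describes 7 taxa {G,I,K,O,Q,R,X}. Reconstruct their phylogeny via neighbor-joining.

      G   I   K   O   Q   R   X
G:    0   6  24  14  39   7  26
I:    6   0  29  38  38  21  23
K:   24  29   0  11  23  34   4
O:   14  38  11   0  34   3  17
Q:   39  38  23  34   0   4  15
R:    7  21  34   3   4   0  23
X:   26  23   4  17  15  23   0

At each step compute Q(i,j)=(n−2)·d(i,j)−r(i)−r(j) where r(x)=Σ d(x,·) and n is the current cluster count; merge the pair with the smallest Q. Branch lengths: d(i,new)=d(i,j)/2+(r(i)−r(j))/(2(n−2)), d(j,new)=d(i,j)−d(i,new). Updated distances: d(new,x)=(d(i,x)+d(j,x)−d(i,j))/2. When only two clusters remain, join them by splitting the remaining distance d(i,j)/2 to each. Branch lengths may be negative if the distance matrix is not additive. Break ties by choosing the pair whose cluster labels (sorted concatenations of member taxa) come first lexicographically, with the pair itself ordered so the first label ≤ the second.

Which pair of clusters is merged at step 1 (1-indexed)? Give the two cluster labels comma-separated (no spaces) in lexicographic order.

step 1: merge (G,I) at d=6, Q=-241; branch lengths G→-9/10, I→69/10; new cluster GI
  updated: d(GI,K)=47/2, d(GI,O)=23, d(GI,Q)=71/2, d(GI,R)=11, d(GI,X)=43/2
step 2: merge (Q,R) at d=4, Q=-341/2; branch lengths Q→105/16, R→-41/16; new cluster QR
  updated: d(GI,QR)=85/4, d(K,QR)=53/2, d(O,QR)=33/2, d(QR,X)=17
step 3: merge (K,X) at d=4, Q=-225/2; branch lengths K→35/12, X→13/12; new cluster KX
  updated: d(GI,KX)=41/2, d(KX,O)=12, d(KX,QR)=79/4
step 4: merge (GI,QR) at d=85/4, Q=-319/4; branch lengths GI→199/16, QR→141/16; new cluster GIQR
  updated: d(GIQR,KX)=19/2, d(GIQR,O)=73/8
step 5: merge (GIQR,KX) at d=19/2, Q=-245/8; branch lengths GIQR→53/16, KX→99/16; new cluster GIKQRX
  updated: d(GIKQRX,O)=93/16
step 6: merge (GIKQRX,O) at d=93/16; branch lengths GIKQRX→93/32, O→93/32; new cluster GIKOQRX
final tree: ((((G:-9/10,I:69/10):199/16,(Q:105/16,R:-41/16):141/16):53/16,(K:35/12,X:13/12):99/16):93/32,O:93/32)
total length: 809/16

G,I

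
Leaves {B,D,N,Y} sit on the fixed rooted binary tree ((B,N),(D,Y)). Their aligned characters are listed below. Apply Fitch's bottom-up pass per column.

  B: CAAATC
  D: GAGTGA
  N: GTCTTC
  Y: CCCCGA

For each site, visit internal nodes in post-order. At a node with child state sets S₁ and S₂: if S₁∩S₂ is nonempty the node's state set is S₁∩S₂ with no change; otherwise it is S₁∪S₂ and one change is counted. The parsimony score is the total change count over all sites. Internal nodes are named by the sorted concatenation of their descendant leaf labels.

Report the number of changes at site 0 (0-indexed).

site 0, node BN: B={C} ∪ N={G} → {C,G} (+1)
site 0, node DY: D={G} ∪ Y={C} → {C,G} (+1)
site 0, node BDNY: BN={C,G} ∩ DY={C,G} → {C,G} (+0)
site 1, node BN: B={A} ∪ N={T} → {A,T} (+1)
site 1, node DY: D={A} ∪ Y={C} → {A,C} (+1)
site 1, node BDNY: BN={A,T} ∩ DY={A,C} → {A} (+0)
site 2, node BN: B={A} ∪ N={C} → {A,C} (+1)
site 2, node DY: D={G} ∪ Y={C} → {C,G} (+1)
site 2, node BDNY: BN={A,C} ∩ DY={C,G} → {C} (+0)
site 3, node BN: B={A} ∪ N={T} → {A,T} (+1)
site 3, node DY: D={T} ∪ Y={C} → {C,T} (+1)
site 3, node BDNY: BN={A,T} ∩ DY={C,T} → {T} (+0)
site 4, node BN: B={T} ∩ N={T} → {T} (+0)
site 4, node DY: D={G} ∩ Y={G} → {G} (+0)
site 4, node BDNY: BN={T} ∪ DY={G} → {G,T} (+1)
site 5, node BN: B={C} ∩ N={C} → {C} (+0)
site 5, node DY: D={A} ∩ Y={A} → {A} (+0)
site 5, node BDNY: BN={C} ∪ DY={A} → {A,C} (+1)
per-site changes: [2, 2, 2, 2, 1, 1]; total = 10

2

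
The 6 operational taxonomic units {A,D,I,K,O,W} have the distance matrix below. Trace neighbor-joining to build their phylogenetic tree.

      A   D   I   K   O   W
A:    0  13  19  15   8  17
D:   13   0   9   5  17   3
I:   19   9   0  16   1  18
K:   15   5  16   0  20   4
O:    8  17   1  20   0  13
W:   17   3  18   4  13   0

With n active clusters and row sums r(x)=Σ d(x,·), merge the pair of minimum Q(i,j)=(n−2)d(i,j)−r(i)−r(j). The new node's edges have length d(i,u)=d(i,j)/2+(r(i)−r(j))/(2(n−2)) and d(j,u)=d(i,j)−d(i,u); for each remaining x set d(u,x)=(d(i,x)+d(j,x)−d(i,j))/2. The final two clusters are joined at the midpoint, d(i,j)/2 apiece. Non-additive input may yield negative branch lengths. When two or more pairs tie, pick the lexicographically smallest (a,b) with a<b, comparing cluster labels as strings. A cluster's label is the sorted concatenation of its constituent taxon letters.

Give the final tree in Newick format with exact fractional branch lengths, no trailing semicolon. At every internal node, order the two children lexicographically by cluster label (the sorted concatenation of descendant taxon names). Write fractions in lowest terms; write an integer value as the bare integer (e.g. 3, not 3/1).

((((A:13/2,(I:1,O:0):13/2):95/16,D:5/16):27/16,K:41/16):23/32,W:23/32)

1. join I+O (d=1, Q=-118) ⇒ IO; edges |I|=1, |O|=0
  updated: d(A,IO)=13, d(D,IO)=25/2, d(IO,K)=35/2, d(IO,W)=15
2. join A+IO (d=13, Q=-77) ⇒ AIO; edges |A|=13/2, |IO|=13/2
  updated: d(AIO,D)=25/4, d(AIO,K)=39/4, d(AIO,W)=19/2
3. join AIO+D (d=25/4, Q=-109/4) ⇒ ADIO; edges |AIO|=95/16, |D|=5/16
  updated: d(ADIO,K)=17/4, d(ADIO,W)=25/8
4. join ADIO+K (d=17/4, Q=-91/8) ⇒ ADIKO; edges |ADIO|=27/16, |K|=41/16
  updated: d(ADIKO,W)=23/16
5. join ADIKO+W (d=23/16) ⇒ ADIKOW; edges |ADIKO|=23/32, |W|=23/32
final tree: ((((A:13/2,(I:1,O:0):13/2):95/16,D:5/16):27/16,K:41/16):23/32,W:23/32)
total length: 415/16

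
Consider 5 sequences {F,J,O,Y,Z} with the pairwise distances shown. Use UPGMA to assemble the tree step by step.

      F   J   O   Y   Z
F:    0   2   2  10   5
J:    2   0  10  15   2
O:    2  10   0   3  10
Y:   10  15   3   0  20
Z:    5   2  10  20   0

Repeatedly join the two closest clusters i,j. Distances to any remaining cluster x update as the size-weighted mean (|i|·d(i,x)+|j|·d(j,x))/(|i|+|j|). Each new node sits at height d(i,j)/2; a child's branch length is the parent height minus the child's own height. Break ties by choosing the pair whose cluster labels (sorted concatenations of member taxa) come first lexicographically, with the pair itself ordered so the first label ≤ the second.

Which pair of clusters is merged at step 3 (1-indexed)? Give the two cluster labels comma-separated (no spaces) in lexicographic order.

FJ,Z

1. join F+J (d=2) ⇒ FJ; edges |F|=1, |J|=1
  updated: d(FJ,O)=6, d(FJ,Y)=25/2, d(FJ,Z)=7/2
2. join O+Y (d=3) ⇒ OY; edges |O|=3/2, |Y|=3/2
  updated: d(FJ,OY)=37/4, d(OY,Z)=15
3. join FJ+Z (d=7/2) ⇒ FJZ; edges |FJ|=3/4, |Z|=7/4
  updated: d(FJZ,OY)=67/6
4. join FJZ+OY (d=67/6) ⇒ FJOYZ; edges |FJZ|=23/6, |OY|=49/12
final tree: (((F:1,J:1):3/4,Z:7/4):23/6,(O:3/2,Y:3/2):49/12)
total length: 185/12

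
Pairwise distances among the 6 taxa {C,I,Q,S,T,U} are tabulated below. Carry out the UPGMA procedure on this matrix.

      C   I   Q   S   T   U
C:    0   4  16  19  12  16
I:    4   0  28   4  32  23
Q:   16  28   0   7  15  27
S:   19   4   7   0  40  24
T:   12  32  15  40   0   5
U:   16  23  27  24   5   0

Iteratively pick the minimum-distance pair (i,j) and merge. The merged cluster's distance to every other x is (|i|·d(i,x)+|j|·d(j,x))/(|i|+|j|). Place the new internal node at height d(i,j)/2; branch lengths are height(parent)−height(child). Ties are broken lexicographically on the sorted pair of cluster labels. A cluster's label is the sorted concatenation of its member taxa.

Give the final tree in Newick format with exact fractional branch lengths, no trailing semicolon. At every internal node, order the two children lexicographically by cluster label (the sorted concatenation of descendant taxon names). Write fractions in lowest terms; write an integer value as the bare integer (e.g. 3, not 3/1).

1. join C+I (d=4) ⇒ CI; edges |C|=2, |I|=2
  updated: d(CI,Q)=22, d(CI,S)=23/2, d(CI,T)=22, d(CI,U)=39/2
2. join T+U (d=5) ⇒ TU; edges |T|=5/2, |U|=5/2
  updated: d(CI,TU)=83/4, d(Q,TU)=21, d(S,TU)=32
3. join Q+S (d=7) ⇒ QS; edges |Q|=7/2, |S|=7/2
  updated: d(CI,QS)=67/4, d(QS,TU)=53/2
4. join CI+QS (d=67/4) ⇒ CIQS; edges |CI|=51/8, |QS|=39/8
  updated: d(CIQS,TU)=189/8
5. join CIQS+TU (d=189/8) ⇒ CIQSTU; edges |CIQS|=55/16, |TU|=149/16
final tree: (((C:2,I:2):51/8,(Q:7/2,S:7/2):39/8):55/16,(T:5/2,U:5/2):149/16)
total length: 40

(((C:2,I:2):51/8,(Q:7/2,S:7/2):39/8):55/16,(T:5/2,U:5/2):149/16)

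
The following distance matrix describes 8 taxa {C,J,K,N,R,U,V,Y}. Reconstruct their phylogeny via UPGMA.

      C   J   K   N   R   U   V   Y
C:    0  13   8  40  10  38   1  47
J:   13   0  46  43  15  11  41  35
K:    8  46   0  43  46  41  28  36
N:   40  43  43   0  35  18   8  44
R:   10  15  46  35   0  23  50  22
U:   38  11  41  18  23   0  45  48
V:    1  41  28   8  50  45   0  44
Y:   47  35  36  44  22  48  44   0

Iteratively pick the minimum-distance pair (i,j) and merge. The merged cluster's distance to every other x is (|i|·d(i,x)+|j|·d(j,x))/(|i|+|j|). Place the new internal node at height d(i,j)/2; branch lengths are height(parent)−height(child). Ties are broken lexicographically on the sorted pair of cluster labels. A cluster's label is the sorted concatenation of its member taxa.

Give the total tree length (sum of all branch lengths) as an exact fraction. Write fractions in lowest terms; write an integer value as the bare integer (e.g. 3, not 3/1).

4535/48

1. join C+V (d=1) ⇒ CV; edges |C|=1/2, |V|=1/2
  updated: d(CV,J)=27, d(CV,K)=18, d(CV,N)=24, d(CV,R)=30, d(CV,U)=83/2, d(CV,Y)=91/2
2. join J+U (d=11) ⇒ JU; edges |J|=11/2, |U|=11/2
  updated: d(CV,JU)=137/4, d(JU,K)=87/2, d(JU,N)=61/2, d(JU,R)=19, d(JU,Y)=83/2
3. join CV+K (d=18) ⇒ CKV; edges |CV|=17/2, |K|=9
  updated: d(CKV,JU)=112/3, d(CKV,N)=91/3, d(CKV,R)=106/3, d(CKV,Y)=127/3
4. join JU+R (d=19) ⇒ JRU; edges |JU|=4, |R|=19/2
  updated: d(CKV,JRU)=110/3, d(JRU,N)=32, d(JRU,Y)=35
5. join CKV+N (d=91/3) ⇒ CKNV; edges |CKV|=37/6, |N|=91/6
  updated: d(CKNV,JRU)=71/2, d(CKNV,Y)=171/4
6. join JRU+Y (d=35) ⇒ JRUY; edges |JRU|=8, |Y|=35/2
  updated: d(CKNV,JRUY)=597/16
7. join CKNV+JRUY (d=597/16) ⇒ CJKNRUVY; edges |CKNV|=335/96, |JRUY|=37/32
final tree: ((((C:1/2,V:1/2):17/2,K:9):37/6,N:91/6):335/96,(((J:11/2,U:11/2):4,R:19/2):8,Y:35/2):37/32)
total length: 4535/48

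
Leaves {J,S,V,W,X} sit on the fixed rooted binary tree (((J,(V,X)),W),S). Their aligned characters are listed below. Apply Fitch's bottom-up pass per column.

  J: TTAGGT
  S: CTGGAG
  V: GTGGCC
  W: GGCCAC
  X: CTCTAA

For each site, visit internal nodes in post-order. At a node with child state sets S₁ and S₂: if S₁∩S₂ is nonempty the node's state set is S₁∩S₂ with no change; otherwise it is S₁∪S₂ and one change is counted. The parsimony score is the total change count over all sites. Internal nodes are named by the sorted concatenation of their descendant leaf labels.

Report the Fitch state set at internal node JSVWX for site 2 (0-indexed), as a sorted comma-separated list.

C,G

site 0, node VX: V={G} ∪ X={C} → {C,G} (+1)
site 0, node JVX: J={T} ∪ VX={C,G} → {C,G,T} (+1)
site 0, node JVWX: JVX={C,G,T} ∩ W={G} → {G} (+0)
site 0, node JSVWX: JVWX={G} ∪ S={C} → {C,G} (+1)
site 1, node VX: V={T} ∩ X={T} → {T} (+0)
site 1, node JVX: J={T} ∩ VX={T} → {T} (+0)
site 1, node JVWX: JVX={T} ∪ W={G} → {G,T} (+1)
site 1, node JSVWX: JVWX={G,T} ∩ S={T} → {T} (+0)
site 2, node VX: V={G} ∪ X={C} → {C,G} (+1)
site 2, node JVX: J={A} ∪ VX={C,G} → {A,C,G} (+1)
site 2, node JVWX: JVX={A,C,G} ∩ W={C} → {C} (+0)
site 2, node JSVWX: JVWX={C} ∪ S={G} → {C,G} (+1)
site 3, node VX: V={G} ∪ X={T} → {G,T} (+1)
site 3, node JVX: J={G} ∩ VX={G,T} → {G} (+0)
site 3, node JVWX: JVX={G} ∪ W={C} → {C,G} (+1)
site 3, node JSVWX: JVWX={C,G} ∩ S={G} → {G} (+0)
site 4, node VX: V={C} ∪ X={A} → {A,C} (+1)
site 4, node JVX: J={G} ∪ VX={A,C} → {A,C,G} (+1)
site 4, node JVWX: JVX={A,C,G} ∩ W={A} → {A} (+0)
site 4, node JSVWX: JVWX={A} ∩ S={A} → {A} (+0)
site 5, node VX: V={C} ∪ X={A} → {A,C} (+1)
site 5, node JVX: J={T} ∪ VX={A,C} → {A,C,T} (+1)
site 5, node JVWX: JVX={A,C,T} ∩ W={C} → {C} (+0)
site 5, node JSVWX: JVWX={C} ∪ S={G} → {C,G} (+1)
per-site changes: [3, 1, 3, 2, 2, 3]; total = 14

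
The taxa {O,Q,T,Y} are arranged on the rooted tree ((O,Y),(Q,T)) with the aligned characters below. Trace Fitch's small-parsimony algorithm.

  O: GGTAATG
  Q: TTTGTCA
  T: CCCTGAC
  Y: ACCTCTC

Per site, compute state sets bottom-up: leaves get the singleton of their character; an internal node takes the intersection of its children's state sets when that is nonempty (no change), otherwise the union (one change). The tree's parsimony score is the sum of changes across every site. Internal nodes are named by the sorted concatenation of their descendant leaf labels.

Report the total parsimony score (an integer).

site 0, node OY: O={G} ∪ Y={A} → {A,G} (+1)
site 0, node QT: Q={T} ∪ T={C} → {C,T} (+1)
site 0, node OQTY: OY={A,G} ∪ QT={C,T} → {A,C,G,T} (+1)
site 1, node OY: O={G} ∪ Y={C} → {C,G} (+1)
site 1, node QT: Q={T} ∪ T={C} → {C,T} (+1)
site 1, node OQTY: OY={C,G} ∩ QT={C,T} → {C} (+0)
site 2, node OY: O={T} ∪ Y={C} → {C,T} (+1)
site 2, node QT: Q={T} ∪ T={C} → {C,T} (+1)
site 2, node OQTY: OY={C,T} ∩ QT={C,T} → {C,T} (+0)
site 3, node OY: O={A} ∪ Y={T} → {A,T} (+1)
site 3, node QT: Q={G} ∪ T={T} → {G,T} (+1)
site 3, node OQTY: OY={A,T} ∩ QT={G,T} → {T} (+0)
site 4, node OY: O={A} ∪ Y={C} → {A,C} (+1)
site 4, node QT: Q={T} ∪ T={G} → {G,T} (+1)
site 4, node OQTY: OY={A,C} ∪ QT={G,T} → {A,C,G,T} (+1)
site 5, node OY: O={T} ∩ Y={T} → {T} (+0)
site 5, node QT: Q={C} ∪ T={A} → {A,C} (+1)
site 5, node OQTY: OY={T} ∪ QT={A,C} → {A,C,T} (+1)
site 6, node OY: O={G} ∪ Y={C} → {C,G} (+1)
site 6, node QT: Q={A} ∪ T={C} → {A,C} (+1)
site 6, node OQTY: OY={C,G} ∩ QT={A,C} → {C} (+0)
per-site changes: [3, 2, 2, 2, 3, 2, 2]; total = 16

16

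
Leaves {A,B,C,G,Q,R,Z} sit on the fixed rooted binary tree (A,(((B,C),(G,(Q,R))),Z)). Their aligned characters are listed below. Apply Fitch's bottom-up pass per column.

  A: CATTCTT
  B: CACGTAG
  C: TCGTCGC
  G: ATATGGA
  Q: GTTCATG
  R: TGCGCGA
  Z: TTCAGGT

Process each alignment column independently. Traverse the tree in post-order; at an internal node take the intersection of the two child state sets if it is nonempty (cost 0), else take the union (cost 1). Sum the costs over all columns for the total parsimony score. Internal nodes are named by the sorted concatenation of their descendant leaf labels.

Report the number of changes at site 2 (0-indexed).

4

site 0, node BC: B={C} ∪ C={T} → {C,T} (+1)
site 0, node QR: Q={G} ∪ R={T} → {G,T} (+1)
site 0, node GQR: G={A} ∪ QR={G,T} → {A,G,T} (+1)
site 0, node BCGQR: BC={C,T} ∩ GQR={A,G,T} → {T} (+0)
site 0, node BCGQRZ: BCGQR={T} ∩ Z={T} → {T} (+0)
site 0, node ABCGQRZ: A={C} ∪ BCGQRZ={T} → {C,T} (+1)
site 1, node BC: B={A} ∪ C={C} → {A,C} (+1)
site 1, node QR: Q={T} ∪ R={G} → {G,T} (+1)
site 1, node GQR: G={T} ∩ QR={G,T} → {T} (+0)
site 1, node BCGQR: BC={A,C} ∪ GQR={T} → {A,C,T} (+1)
site 1, node BCGQRZ: BCGQR={A,C,T} ∩ Z={T} → {T} (+0)
site 1, node ABCGQRZ: A={A} ∪ BCGQRZ={T} → {A,T} (+1)
site 2, node BC: B={C} ∪ C={G} → {C,G} (+1)
site 2, node QR: Q={T} ∪ R={C} → {C,T} (+1)
site 2, node GQR: G={A} ∪ QR={C,T} → {A,C,T} (+1)
site 2, node BCGQR: BC={C,G} ∩ GQR={A,C,T} → {C} (+0)
site 2, node BCGQRZ: BCGQR={C} ∩ Z={C} → {C} (+0)
site 2, node ABCGQRZ: A={T} ∪ BCGQRZ={C} → {C,T} (+1)
site 3, node BC: B={G} ∪ C={T} → {G,T} (+1)
site 3, node QR: Q={C} ∪ R={G} → {C,G} (+1)
site 3, node GQR: G={T} ∪ QR={C,G} → {C,G,T} (+1)
site 3, node BCGQR: BC={G,T} ∩ GQR={C,G,T} → {G,T} (+0)
site 3, node BCGQRZ: BCGQR={G,T} ∪ Z={A} → {A,G,T} (+1)
site 3, node ABCGQRZ: A={T} ∩ BCGQRZ={A,G,T} → {T} (+0)
site 4, node BC: B={T} ∪ C={C} → {C,T} (+1)
site 4, node QR: Q={A} ∪ R={C} → {A,C} (+1)
site 4, node GQR: G={G} ∪ QR={A,C} → {A,C,G} (+1)
site 4, node BCGQR: BC={C,T} ∩ GQR={A,C,G} → {C} (+0)
site 4, node BCGQRZ: BCGQR={C} ∪ Z={G} → {C,G} (+1)
site 4, node ABCGQRZ: A={C} ∩ BCGQRZ={C,G} → {C} (+0)
site 5, node BC: B={A} ∪ C={G} → {A,G} (+1)
site 5, node QR: Q={T} ∪ R={G} → {G,T} (+1)
site 5, node GQR: G={G} ∩ QR={G,T} → {G} (+0)
site 5, node BCGQR: BC={A,G} ∩ GQR={G} → {G} (+0)
site 5, node BCGQRZ: BCGQR={G} ∩ Z={G} → {G} (+0)
site 5, node ABCGQRZ: A={T} ∪ BCGQRZ={G} → {G,T} (+1)
site 6, node BC: B={G} ∪ C={C} → {C,G} (+1)
site 6, node QR: Q={G} ∪ R={A} → {A,G} (+1)
site 6, node GQR: G={A} ∩ QR={A,G} → {A} (+0)
site 6, node BCGQR: BC={C,G} ∪ GQR={A} → {A,C,G} (+1)
site 6, node BCGQRZ: BCGQR={A,C,G} ∪ Z={T} → {A,C,G,T} (+1)
site 6, node ABCGQRZ: A={T} ∩ BCGQRZ={A,C,G,T} → {T} (+0)
per-site changes: [4, 4, 4, 4, 4, 3, 4]; total = 27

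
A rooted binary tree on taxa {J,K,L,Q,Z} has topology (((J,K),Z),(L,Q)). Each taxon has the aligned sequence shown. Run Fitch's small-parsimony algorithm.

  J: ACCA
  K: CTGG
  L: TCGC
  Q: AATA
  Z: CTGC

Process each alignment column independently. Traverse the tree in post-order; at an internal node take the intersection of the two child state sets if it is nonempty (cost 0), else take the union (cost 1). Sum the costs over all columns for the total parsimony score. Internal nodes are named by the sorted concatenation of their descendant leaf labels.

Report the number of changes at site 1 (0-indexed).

[col 0] JK: children J:{A}, K:{C} ∪→ {A,C}; cost 1
[col 0] JKZ: children JK:{A,C}, Z:{C} ∩→ {C}; cost 0
[col 0] LQ: children L:{T}, Q:{A} ∪→ {A,T}; cost 1
[col 0] JKLQZ: children JKZ:{C}, LQ:{A,T} ∪→ {A,C,T}; cost 1
[col 1] JK: children J:{C}, K:{T} ∪→ {C,T}; cost 1
[col 1] JKZ: children JK:{C,T}, Z:{T} ∩→ {T}; cost 0
[col 1] LQ: children L:{C}, Q:{A} ∪→ {A,C}; cost 1
[col 1] JKLQZ: children JKZ:{T}, LQ:{A,C} ∪→ {A,C,T}; cost 1
[col 2] JK: children J:{C}, K:{G} ∪→ {C,G}; cost 1
[col 2] JKZ: children JK:{C,G}, Z:{G} ∩→ {G}; cost 0
[col 2] LQ: children L:{G}, Q:{T} ∪→ {G,T}; cost 1
[col 2] JKLQZ: children JKZ:{G}, LQ:{G,T} ∩→ {G}; cost 0
[col 3] JK: children J:{A}, K:{G} ∪→ {A,G}; cost 1
[col 3] JKZ: children JK:{A,G}, Z:{C} ∪→ {A,C,G}; cost 1
[col 3] LQ: children L:{C}, Q:{A} ∪→ {A,C}; cost 1
[col 3] JKLQZ: children JKZ:{A,C,G}, LQ:{A,C} ∩→ {A,C}; cost 0
per-site changes: [3, 3, 2, 3]; total = 11

3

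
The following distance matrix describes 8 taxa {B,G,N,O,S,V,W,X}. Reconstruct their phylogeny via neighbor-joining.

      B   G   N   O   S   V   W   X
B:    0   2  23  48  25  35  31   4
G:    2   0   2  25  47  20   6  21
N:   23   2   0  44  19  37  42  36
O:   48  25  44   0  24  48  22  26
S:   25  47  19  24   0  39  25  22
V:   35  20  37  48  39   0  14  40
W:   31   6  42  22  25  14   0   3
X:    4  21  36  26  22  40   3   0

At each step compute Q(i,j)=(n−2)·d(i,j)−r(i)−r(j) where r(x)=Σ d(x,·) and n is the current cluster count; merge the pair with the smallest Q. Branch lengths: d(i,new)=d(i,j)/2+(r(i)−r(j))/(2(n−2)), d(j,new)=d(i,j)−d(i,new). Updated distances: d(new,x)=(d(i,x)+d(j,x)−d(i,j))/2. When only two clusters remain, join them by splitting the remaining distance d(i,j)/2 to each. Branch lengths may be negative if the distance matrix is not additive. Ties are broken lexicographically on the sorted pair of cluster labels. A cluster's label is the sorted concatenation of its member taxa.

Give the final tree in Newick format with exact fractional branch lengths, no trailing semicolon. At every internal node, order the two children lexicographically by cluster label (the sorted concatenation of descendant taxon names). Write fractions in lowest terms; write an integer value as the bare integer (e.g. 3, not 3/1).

iteration 1: select G,N (d=2, Q=-314); attach at lengths (-17/3, 23/3); label the merged cluster GN
  updated: d(B,GN)=23/2, d(GN,O)=67/2, d(GN,S)=32, d(GN,V)=55/2, d(GN,W)=23, d(GN,X)=55/2
iteration 2: select B,X (d=4, Q=-257); attach at lengths (26/5, -6/5); label the merged cluster BX
  updated: d(BX,GN)=35/2, d(BX,O)=35, d(BX,S)=43/2, d(BX,V)=71/2, d(BX,W)=15
iteration 3: select O,S (d=24, Q=-208); attach at lengths (117/8, 75/8); label the merged cluster OS
  updated: d(BX,OS)=65/4, d(GN,OS)=83/4, d(OS,V)=63/2, d(OS,W)=23/2
iteration 4: select V,W (d=14, Q=-130); attach at lengths (29/2, -1/2); label the merged cluster VW
  updated: d(BX,VW)=73/4, d(GN,VW)=73/4, d(OS,VW)=29/2
iteration 5: select BX,GN (d=35/2, Q=-147/2); attach at lengths (61/8, 79/8); label the merged cluster BGNX
  updated: d(BGNX,OS)=39/4, d(BGNX,VW)=19/2
iteration 6: select BGNX,OS (d=39/4, Q=-135/4); attach at lengths (19/8, 59/8); label the merged cluster BGNOSX
  updated: d(BGNOSX,VW)=57/8
iteration 7: select BGNOSX,VW (d=57/8); attach at lengths (57/16, 57/16); label the merged cluster BGNOSVWX
final tree: ((((B:26/5,X:-6/5):61/8,(G:-17/3,N:23/3):79/8):19/8,(O:117/8,S:75/8):59/8):57/16,(V:29/2,W:-1/2):57/16)
total length: 627/8

((((B:26/5,X:-6/5):61/8,(G:-17/3,N:23/3):79/8):19/8,(O:117/8,S:75/8):59/8):57/16,(V:29/2,W:-1/2):57/16)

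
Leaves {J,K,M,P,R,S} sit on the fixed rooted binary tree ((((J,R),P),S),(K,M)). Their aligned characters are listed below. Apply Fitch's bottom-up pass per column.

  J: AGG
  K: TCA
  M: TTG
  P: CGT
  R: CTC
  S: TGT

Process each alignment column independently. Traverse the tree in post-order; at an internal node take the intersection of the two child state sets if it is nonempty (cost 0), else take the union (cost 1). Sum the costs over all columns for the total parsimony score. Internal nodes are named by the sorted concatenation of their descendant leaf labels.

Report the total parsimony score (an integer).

9

site 0, node JR: J={A} ∪ R={C} → {A,C} (+1)
site 0, node JPR: JR={A,C} ∩ P={C} → {C} (+0)
site 0, node JPRS: JPR={C} ∪ S={T} → {C,T} (+1)
site 0, node KM: K={T} ∩ M={T} → {T} (+0)
site 0, node JKMPRS: JPRS={C,T} ∩ KM={T} → {T} (+0)
site 1, node JR: J={G} ∪ R={T} → {G,T} (+1)
site 1, node JPR: JR={G,T} ∩ P={G} → {G} (+0)
site 1, node JPRS: JPR={G} ∩ S={G} → {G} (+0)
site 1, node KM: K={C} ∪ M={T} → {C,T} (+1)
site 1, node JKMPRS: JPRS={G} ∪ KM={C,T} → {C,G,T} (+1)
site 2, node JR: J={G} ∪ R={C} → {C,G} (+1)
site 2, node JPR: JR={C,G} ∪ P={T} → {C,G,T} (+1)
site 2, node JPRS: JPR={C,G,T} ∩ S={T} → {T} (+0)
site 2, node KM: K={A} ∪ M={G} → {A,G} (+1)
site 2, node JKMPRS: JPRS={T} ∪ KM={A,G} → {A,G,T} (+1)
per-site changes: [2, 3, 4]; total = 9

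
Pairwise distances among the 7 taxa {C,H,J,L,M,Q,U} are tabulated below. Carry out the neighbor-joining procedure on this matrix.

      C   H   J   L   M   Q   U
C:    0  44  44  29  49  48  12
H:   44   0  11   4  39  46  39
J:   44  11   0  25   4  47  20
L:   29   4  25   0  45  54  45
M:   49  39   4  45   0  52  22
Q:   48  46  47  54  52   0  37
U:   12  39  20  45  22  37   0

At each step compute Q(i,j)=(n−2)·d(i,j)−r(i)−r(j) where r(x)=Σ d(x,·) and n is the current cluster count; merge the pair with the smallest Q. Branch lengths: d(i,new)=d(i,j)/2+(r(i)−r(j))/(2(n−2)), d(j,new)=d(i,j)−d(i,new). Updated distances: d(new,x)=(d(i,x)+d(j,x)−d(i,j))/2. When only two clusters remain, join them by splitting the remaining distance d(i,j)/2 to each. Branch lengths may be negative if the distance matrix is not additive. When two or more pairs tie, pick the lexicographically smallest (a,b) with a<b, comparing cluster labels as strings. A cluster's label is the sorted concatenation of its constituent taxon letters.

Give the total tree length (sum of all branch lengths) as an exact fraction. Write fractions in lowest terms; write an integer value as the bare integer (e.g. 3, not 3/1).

715/8

step 1: merge (H,L) at d=4, Q=-365; branch lengths H→1/10, L→39/10; new cluster HL
  updated: d(C,HL)=69/2, d(HL,J)=16, d(HL,M)=40, d(HL,Q)=48, d(HL,U)=40
step 2: merge (J,M) at d=4, Q=-282; branch lengths J→-5/2, M→13/2; new cluster JM
  updated: d(C,JM)=89/2, d(HL,JM)=26, d(JM,Q)=95/2, d(JM,U)=19
step 3: merge (C,U) at d=12, Q=-211; branch lengths C→67/6, U→5/6; new cluster CU
  updated: d(CU,HL)=125/4, d(CU,JM)=103/4, d(CU,Q)=73/2
step 4: merge (CU,Q) at d=73/2, Q=-305/2; branch lengths CU→69/8, Q→223/8; new cluster CQU
  updated: d(CQU,HL)=171/8, d(CQU,JM)=147/8
step 5: merge (CQU,HL) at d=171/8, Q=-263/4; branch lengths CQU→55/8, HL→29/2; new cluster CHLQU
  updated: d(CHLQU,JM)=23/2
step 6: merge (CHLQU,JM) at d=23/2; branch lengths CHLQU→23/4, JM→23/4; new cluster CHJLMQU
final tree: ((((C:67/6,U:5/6):69/8,Q:223/8):55/8,(H:1/10,L:39/10):29/2):23/4,(J:-5/2,M:13/2):23/4)
total length: 715/8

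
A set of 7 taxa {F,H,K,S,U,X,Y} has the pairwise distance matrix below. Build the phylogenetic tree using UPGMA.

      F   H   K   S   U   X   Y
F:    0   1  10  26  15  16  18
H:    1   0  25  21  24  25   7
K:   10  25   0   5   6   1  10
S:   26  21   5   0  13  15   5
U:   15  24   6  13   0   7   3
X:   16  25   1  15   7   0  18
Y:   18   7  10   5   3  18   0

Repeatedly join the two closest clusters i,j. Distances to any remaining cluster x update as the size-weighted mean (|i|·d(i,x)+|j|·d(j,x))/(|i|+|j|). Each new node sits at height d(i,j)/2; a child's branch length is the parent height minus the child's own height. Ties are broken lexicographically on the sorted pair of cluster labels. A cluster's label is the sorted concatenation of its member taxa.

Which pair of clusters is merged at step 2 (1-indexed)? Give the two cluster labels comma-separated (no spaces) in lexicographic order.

iteration 1: select F,H (d=1); attach at lengths (1/2, 1/2); label the merged cluster FH
  updated: d(FH,K)=35/2, d(FH,S)=47/2, d(FH,U)=39/2, d(FH,X)=41/2, d(FH,Y)=25/2
iteration 2: select K,X (d=1); attach at lengths (1/2, 1/2); label the merged cluster KX
  updated: d(FH,KX)=19, d(KX,S)=10, d(KX,U)=13/2, d(KX,Y)=14
iteration 3: select U,Y (d=3); attach at lengths (3/2, 3/2); label the merged cluster UY
  updated: d(FH,UY)=16, d(KX,UY)=41/4, d(S,UY)=9
iteration 4: select S,UY (d=9); attach at lengths (9/2, 3); label the merged cluster SUY
  updated: d(FH,SUY)=37/2, d(KX,SUY)=61/6
iteration 5: select KX,SUY (d=61/6); attach at lengths (55/12, 7/12); label the merged cluster KSUXY
  updated: d(FH,KSUXY)=187/10
iteration 6: select FH,KSUXY (d=187/10); attach at lengths (177/20, 64/15); label the merged cluster FHKSUXY
final tree: ((F:1/2,H:1/2):177/20,((K:1/2,X:1/2):55/12,(S:9/2,(U:3/2,Y:3/2):3):7/12):64/15)
total length: 1847/60

K,X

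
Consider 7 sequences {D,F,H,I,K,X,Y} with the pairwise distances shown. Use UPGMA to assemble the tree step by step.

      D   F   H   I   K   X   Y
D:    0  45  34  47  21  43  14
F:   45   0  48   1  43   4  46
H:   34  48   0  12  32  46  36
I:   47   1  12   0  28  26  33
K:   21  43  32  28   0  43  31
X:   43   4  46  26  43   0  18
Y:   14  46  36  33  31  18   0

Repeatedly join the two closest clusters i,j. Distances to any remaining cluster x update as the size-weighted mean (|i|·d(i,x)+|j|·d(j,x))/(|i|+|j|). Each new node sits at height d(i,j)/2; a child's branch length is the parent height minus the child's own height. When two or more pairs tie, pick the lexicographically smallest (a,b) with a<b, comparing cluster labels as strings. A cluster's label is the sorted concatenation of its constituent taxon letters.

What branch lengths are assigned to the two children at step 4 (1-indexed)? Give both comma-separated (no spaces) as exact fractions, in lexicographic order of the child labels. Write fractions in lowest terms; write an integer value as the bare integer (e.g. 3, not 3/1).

6,13

step 1: merge (F,I) at d=1; branch lengths F→1/2, I→1/2; new cluster FI
  updated: d(D,FI)=46, d(FI,H)=30, d(FI,K)=71/2, d(FI,X)=15, d(FI,Y)=79/2
step 2: merge (D,Y) at d=14; branch lengths D→7, Y→7; new cluster DY
  updated: d(DY,FI)=171/4, d(DY,H)=35, d(DY,K)=26, d(DY,X)=61/2
step 3: merge (FI,X) at d=15; branch lengths FI→7, X→15/2; new cluster FIX
  updated: d(DY,FIX)=116/3, d(FIX,H)=106/3, d(FIX,K)=38
step 4: merge (DY,K) at d=26; branch lengths DY→6, K→13; new cluster DKY
  updated: d(DKY,FIX)=346/9, d(DKY,H)=34
step 5: merge (DKY,H) at d=34; branch lengths DKY→4, H→17; new cluster DHKY
  updated: d(DHKY,FIX)=113/3
step 6: merge (DHKY,FIX) at d=113/3; branch lengths DHKY→11/6, FIX→34/3; new cluster DFHIKXY
final tree: ((((D:7,Y:7):6,K:13):4,H:17):11/6,((F:1/2,I:1/2):7,X:15/2):34/3)
total length: 248/3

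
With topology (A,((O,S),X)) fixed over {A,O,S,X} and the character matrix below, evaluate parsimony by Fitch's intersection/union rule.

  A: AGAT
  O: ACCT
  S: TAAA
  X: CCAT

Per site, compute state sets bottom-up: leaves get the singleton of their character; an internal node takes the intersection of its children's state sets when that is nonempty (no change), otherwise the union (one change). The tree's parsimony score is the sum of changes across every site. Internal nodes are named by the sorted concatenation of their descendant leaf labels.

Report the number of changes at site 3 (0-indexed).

OS@0: {A} ∪ {T} = {A,T} (union, +1)
OSX@0: {A,T} ∪ {C} = {A,C,T} (union, +1)
AOSX@0: {A} ∩ {A,C,T} = {A} (intersection, +0)
OS@1: {C} ∪ {A} = {A,C} (union, +1)
OSX@1: {A,C} ∩ {C} = {C} (intersection, +0)
AOSX@1: {G} ∪ {C} = {C,G} (union, +1)
OS@2: {C} ∪ {A} = {A,C} (union, +1)
OSX@2: {A,C} ∩ {A} = {A} (intersection, +0)
AOSX@2: {A} ∩ {A} = {A} (intersection, +0)
OS@3: {T} ∪ {A} = {A,T} (union, +1)
OSX@3: {A,T} ∩ {T} = {T} (intersection, +0)
AOSX@3: {T} ∩ {T} = {T} (intersection, +0)
per-site changes: [2, 2, 1, 1]; total = 6

1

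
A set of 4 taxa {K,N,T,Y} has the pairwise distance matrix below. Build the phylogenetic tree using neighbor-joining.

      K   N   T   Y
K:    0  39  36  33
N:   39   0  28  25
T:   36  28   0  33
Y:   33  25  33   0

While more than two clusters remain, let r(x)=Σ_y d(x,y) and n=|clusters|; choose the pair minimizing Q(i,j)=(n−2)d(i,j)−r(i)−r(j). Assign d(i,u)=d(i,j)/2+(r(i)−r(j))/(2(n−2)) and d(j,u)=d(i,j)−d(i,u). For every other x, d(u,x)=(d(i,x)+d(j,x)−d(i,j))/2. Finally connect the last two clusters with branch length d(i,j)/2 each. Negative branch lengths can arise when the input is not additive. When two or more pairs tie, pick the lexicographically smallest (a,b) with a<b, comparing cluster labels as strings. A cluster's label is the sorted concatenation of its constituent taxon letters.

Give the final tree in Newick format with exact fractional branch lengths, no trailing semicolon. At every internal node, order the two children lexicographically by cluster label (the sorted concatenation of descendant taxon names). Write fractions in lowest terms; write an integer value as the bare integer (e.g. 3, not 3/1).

(((K:83/4,T:61/4):11/4,N:51/4):49/8,Y:49/8)

iteration 1: select K,T (d=36, Q=-133); attach at lengths (83/4, 61/4); label the merged cluster KT
  updated: d(KT,N)=31/2, d(KT,Y)=15
iteration 2: select KT,N (d=31/2, Q=-111/2); attach at lengths (11/4, 51/4); label the merged cluster KNT
  updated: d(KNT,Y)=49/4
iteration 3: select KNT,Y (d=49/4); attach at lengths (49/8, 49/8); label the merged cluster KNTY
final tree: (((K:83/4,T:61/4):11/4,N:51/4):49/8,Y:49/8)
total length: 255/4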